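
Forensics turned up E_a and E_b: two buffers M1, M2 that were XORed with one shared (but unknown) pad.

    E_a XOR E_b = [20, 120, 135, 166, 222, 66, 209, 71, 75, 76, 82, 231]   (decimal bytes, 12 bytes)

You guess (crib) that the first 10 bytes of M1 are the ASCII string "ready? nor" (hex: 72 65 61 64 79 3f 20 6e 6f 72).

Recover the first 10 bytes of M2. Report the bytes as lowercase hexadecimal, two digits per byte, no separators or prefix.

661de6c2a77df129243e

Since E_a ⊕ E_b = M1 ⊕ M2, XORing with the guessed M1 bytes yields the corresponding M2 bytes: M2 = (E_a ⊕ E_b) ⊕ M1.
14 ⊕ 72 = 66
78 ⊕ 65 = 1d
87 ⊕ 61 = e6
a6 ⊕ 64 = c2
de ⊕ 79 = a7
42 ⊕ 3f = 7d
d1 ⊕ 20 = f1
47 ⊕ 6e = 29
4b ⊕ 6f = 24
4c ⊕ 72 = 3e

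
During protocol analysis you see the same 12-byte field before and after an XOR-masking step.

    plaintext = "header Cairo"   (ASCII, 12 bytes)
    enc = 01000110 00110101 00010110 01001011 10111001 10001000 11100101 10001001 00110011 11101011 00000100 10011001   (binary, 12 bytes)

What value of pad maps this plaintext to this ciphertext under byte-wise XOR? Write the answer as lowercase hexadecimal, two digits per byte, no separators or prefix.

Since enc = plaintext ⊕ pad, XORing both sides with plaintext gives pad = plaintext ⊕ enc.
104 ⊕  70 =  46
101 ⊕  53 =  80
 97 ⊕  22 = 119
100 ⊕  75 =  47
101 ⊕ 185 = 220
114 ⊕ 136 = 250
 32 ⊕ 229 = 197
 67 ⊕ 137 = 202
 97 ⊕  51 =  82
105 ⊕ 235 = 130
114 ⊕   4 = 118
111 ⊕ 153 = 246

2e50772fdcfac5ca528276f6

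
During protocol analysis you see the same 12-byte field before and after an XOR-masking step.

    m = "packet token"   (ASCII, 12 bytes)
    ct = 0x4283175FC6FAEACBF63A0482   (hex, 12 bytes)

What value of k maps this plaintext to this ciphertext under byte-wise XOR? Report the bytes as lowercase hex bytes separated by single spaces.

32 e2 74 34 a3 8e ca bf 99 51 61 ec

Since ct = m ⊕ k, XORing both sides with m gives k = m ⊕ ct.
byte 0: 70 ⊕ 42 = 32
byte 1: 61 ⊕ 83 = e2
byte 2: 63 ⊕ 17 = 74
byte 3: 6b ⊕ 5f = 34
byte 4: 65 ⊕ c6 = a3
byte 5: 74 ⊕ fa = 8e
byte 6: 20 ⊕ ea = ca
byte 7: 74 ⊕ cb = bf
byte 8: 6f ⊕ f6 = 99
byte 9: 6b ⊕ 3a = 51
byte 10: 65 ⊕ 04 = 61
byte 11: 6e ⊕ 82 = ec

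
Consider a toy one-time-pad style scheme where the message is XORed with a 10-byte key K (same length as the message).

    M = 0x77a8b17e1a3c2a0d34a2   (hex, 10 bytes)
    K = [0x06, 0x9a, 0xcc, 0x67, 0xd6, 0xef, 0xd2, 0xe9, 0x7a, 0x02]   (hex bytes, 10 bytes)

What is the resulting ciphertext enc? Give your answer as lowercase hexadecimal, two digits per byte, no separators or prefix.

XOR is its own inverse, so applying the key byte-wise gives the result directly.
77 xor 06 = 71
a8 xor 9a = 32
b1 xor cc = 7d
7e xor 67 = 19
1a xor d6 = cc
3c xor ef = d3
2a xor d2 = f8
0d xor e9 = e4
34 xor 7a = 4e
a2 xor 02 = a0

71327d19ccd3f8e44ea0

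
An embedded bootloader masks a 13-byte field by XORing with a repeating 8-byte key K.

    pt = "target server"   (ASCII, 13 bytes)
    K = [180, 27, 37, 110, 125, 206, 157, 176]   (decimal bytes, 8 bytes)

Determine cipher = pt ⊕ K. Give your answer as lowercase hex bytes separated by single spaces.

The 8-byte key repeats, so the effective keystream is b4 1b 25 6e 7d ce 9d b0 b4 1b 25 6e 7d.
byte 0: 01110100 ^ 10110100 = 11000000
byte 1: 01100001 ^ 00011011 = 01111010
byte 2: 01110010 ^ 00100101 = 01010111
byte 3: 01100111 ^ 01101110 = 00001001
byte 4: 01100101 ^ 01111101 = 00011000
byte 5: 01110100 ^ 11001110 = 10111010
byte 6: 00100000 ^ 10011101 = 10111101
byte 7: 01110011 ^ 10110000 = 11000011
byte 8: 01100101 ^ 10110100 = 11010001
byte 9: 01110010 ^ 00011011 = 01101001
byte 10: 01110110 ^ 00100101 = 01010011
byte 11: 01100101 ^ 01101110 = 00001011
byte 12: 01110010 ^ 01111101 = 00001111

c0 7a 57 09 18 ba bd c3 d1 69 53 0b 0f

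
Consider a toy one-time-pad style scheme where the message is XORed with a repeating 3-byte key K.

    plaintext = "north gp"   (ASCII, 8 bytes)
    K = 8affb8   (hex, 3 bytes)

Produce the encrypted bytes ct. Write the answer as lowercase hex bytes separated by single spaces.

e4 90 ca fe 97 98 ed 8f

The 3-byte key repeats, so the effective keystream is 8a ff b8 8a ff b8 8a ff.
byte 0: 6e ⊕ 8a = e4
byte 1: 6f ⊕ ff = 90
byte 2: 72 ⊕ b8 = ca
byte 3: 74 ⊕ 8a = fe
byte 4: 68 ⊕ ff = 97
byte 5: 20 ⊕ b8 = 98
byte 6: 67 ⊕ 8a = ed
byte 7: 70 ⊕ ff = 8f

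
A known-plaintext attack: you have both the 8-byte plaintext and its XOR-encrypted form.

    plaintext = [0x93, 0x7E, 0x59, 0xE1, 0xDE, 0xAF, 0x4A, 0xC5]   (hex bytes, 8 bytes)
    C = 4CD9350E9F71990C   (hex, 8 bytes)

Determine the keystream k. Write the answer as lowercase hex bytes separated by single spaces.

Since C = plaintext ⊕ k, XORing both sides with plaintext gives k = plaintext ⊕ C.
93 ⊕ 4c = df
7e ⊕ d9 = a7
59 ⊕ 35 = 6c
e1 ⊕ 0e = ef
de ⊕ 9f = 41
af ⊕ 71 = de
4a ⊕ 99 = d3
c5 ⊕ 0c = c9

df a7 6c ef 41 de d3 c9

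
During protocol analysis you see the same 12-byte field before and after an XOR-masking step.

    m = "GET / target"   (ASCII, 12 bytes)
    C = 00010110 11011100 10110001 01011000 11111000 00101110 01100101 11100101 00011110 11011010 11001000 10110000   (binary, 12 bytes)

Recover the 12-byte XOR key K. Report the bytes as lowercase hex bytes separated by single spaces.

Since C = m ⊕ K, XORing both sides with m gives K = m ⊕ C.
47 xor 16 = 51
45 xor dc = 99
54 xor b1 = e5
20 xor 58 = 78
2f xor f8 = d7
20 xor 2e = 0e
74 xor 65 = 11
61 xor e5 = 84
72 xor 1e = 6c
67 xor da = bd
65 xor c8 = ad
74 xor b0 = c4

51 99 e5 78 d7 0e 11 84 6c bd ad c4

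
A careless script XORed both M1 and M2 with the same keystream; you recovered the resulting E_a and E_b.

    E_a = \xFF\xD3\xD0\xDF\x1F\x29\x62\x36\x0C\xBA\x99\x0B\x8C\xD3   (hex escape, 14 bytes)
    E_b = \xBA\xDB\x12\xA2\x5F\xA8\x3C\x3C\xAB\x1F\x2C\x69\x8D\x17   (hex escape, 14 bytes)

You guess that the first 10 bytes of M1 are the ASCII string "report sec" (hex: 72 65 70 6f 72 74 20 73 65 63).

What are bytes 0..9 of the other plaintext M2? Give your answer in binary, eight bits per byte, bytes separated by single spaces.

00110111 01101101 10110010 00010010 00110010 11110101 01111110 01111001 11000010 11000110

First, E_a ⊕ E_b = (M1 ⊕ K) ⊕ (M2 ⊕ K) = M1 ⊕ M2, so the key drops out. Then M2 = (M1 ⊕ M2) ⊕ M1 over the first 10 bytes.
byte 0: (ff ⊕ ba) ⊕ 72 = 45 ⊕ 72 = 37
byte 1: (d3 ⊕ db) ⊕ 65 = 08 ⊕ 65 = 6d
byte 2: (d0 ⊕ 12) ⊕ 70 = c2 ⊕ 70 = b2
byte 3: (df ⊕ a2) ⊕ 6f = 7d ⊕ 6f = 12
byte 4: (1f ⊕ 5f) ⊕ 72 = 40 ⊕ 72 = 32
byte 5: (29 ⊕ a8) ⊕ 74 = 81 ⊕ 74 = f5
byte 6: (62 ⊕ 3c) ⊕ 20 = 5e ⊕ 20 = 7e
byte 7: (36 ⊕ 3c) ⊕ 73 = 0a ⊕ 73 = 79
byte 8: (0c ⊕ ab) ⊕ 65 = a7 ⊕ 65 = c2
byte 9: (ba ⊕ 1f) ⊕ 63 = a5 ⊕ 63 = c6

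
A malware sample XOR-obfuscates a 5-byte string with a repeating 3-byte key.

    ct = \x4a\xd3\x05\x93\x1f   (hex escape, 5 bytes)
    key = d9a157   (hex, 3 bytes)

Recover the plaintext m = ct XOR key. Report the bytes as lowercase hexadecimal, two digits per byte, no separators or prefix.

The 3-byte key repeats, so the effective keystream is d9 a1 57 d9 a1.
byte 0: 4a XOR d9 = 93
byte 1: d3 XOR a1 = 72
byte 2: 05 XOR 57 = 52
byte 3: 93 XOR d9 = 4a
byte 4: 1f XOR a1 = be

9372524abe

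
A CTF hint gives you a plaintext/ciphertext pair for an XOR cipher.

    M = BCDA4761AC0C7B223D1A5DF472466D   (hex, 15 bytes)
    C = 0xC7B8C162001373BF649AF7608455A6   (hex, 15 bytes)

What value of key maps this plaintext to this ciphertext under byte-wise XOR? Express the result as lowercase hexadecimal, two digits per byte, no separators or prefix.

Since C = M ⊕ key, XORing both sides with M gives key = M ⊕ C.
bc ^ c7 = 7b
da ^ b8 = 62
47 ^ c1 = 86
61 ^ 62 = 03
ac ^ 00 = ac
0c ^ 13 = 1f
7b ^ 73 = 08
22 ^ bf = 9d
3d ^ 64 = 59
1a ^ 9a = 80
5d ^ f7 = aa
f4 ^ 60 = 94
72 ^ 84 = f6
46 ^ 55 = 13
6d ^ a6 = cb

7b628603ac1f089d5980aa94f613cb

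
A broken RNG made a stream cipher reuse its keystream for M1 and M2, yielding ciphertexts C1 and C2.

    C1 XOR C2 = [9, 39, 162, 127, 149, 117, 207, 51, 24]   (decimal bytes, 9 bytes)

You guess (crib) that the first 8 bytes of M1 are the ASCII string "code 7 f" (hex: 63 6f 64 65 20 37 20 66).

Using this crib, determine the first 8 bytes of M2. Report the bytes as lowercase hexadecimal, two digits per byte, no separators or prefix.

Since C1 ⊕ C2 = M1 ⊕ M2, XORing with the guessed M1 bytes yields the corresponding M2 bytes: M2 = (C1 ⊕ C2) ⊕ M1.
00001001 ⊕ 01100011 = 01101010
00100111 ⊕ 01101111 = 01001000
10100010 ⊕ 01100100 = 11000110
01111111 ⊕ 01100101 = 00011010
10010101 ⊕ 00100000 = 10110101
01110101 ⊕ 00110111 = 01000010
11001111 ⊕ 00100000 = 11101111
00110011 ⊕ 01100110 = 01010101

6a48c61ab542ef55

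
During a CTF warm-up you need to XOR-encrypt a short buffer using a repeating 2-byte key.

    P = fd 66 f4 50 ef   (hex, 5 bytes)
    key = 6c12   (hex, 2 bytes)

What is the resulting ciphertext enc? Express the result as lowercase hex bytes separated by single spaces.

91 74 98 42 83

The 2-byte key repeats, so the effective keystream is 6c 12 6c 12 6c.
byte 0: fd ⊕ 6c = 91
byte 1: 66 ⊕ 12 = 74
byte 2: f4 ⊕ 6c = 98
byte 3: 50 ⊕ 12 = 42
byte 4: ef ⊕ 6c = 83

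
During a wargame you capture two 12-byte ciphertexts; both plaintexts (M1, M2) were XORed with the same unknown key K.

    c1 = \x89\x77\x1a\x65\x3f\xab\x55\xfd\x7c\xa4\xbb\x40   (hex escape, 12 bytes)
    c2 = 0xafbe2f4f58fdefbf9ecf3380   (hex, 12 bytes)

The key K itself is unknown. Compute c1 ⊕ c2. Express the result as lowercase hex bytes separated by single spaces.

c1 ⊕ c2 = (M1 ⊕ K) ⊕ (M2 ⊕ K) = M1 ⊕ M2 — the shared key cancels under XOR.
89 XOR af = 26
77 XOR be = c9
1a XOR 2f = 35
65 XOR 4f = 2a
3f XOR 58 = 67
ab XOR fd = 56
55 XOR ef = ba
fd XOR bf = 42
7c XOR 9e = e2
a4 XOR cf = 6b
bb XOR 33 = 88
40 XOR 80 = c0

26 c9 35 2a 67 56 ba 42 e2 6b 88 c0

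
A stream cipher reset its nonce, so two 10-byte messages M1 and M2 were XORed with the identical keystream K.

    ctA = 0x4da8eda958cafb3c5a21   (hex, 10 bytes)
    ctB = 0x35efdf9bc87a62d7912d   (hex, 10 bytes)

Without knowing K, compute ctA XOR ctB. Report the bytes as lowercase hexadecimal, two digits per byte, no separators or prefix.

7847323290b099ebcb0c

ctA ⊕ ctB = (M1 ⊕ K) ⊕ (M2 ⊕ K) = M1 ⊕ M2 — the shared key cancels under XOR.
01001101 ⊕ 00110101 = 01111000
10101000 ⊕ 11101111 = 01000111
11101101 ⊕ 11011111 = 00110010
10101001 ⊕ 10011011 = 00110010
01011000 ⊕ 11001000 = 10010000
11001010 ⊕ 01111010 = 10110000
11111011 ⊕ 01100010 = 10011001
00111100 ⊕ 11010111 = 11101011
01011010 ⊕ 10010001 = 11001011
00100001 ⊕ 00101101 = 00001100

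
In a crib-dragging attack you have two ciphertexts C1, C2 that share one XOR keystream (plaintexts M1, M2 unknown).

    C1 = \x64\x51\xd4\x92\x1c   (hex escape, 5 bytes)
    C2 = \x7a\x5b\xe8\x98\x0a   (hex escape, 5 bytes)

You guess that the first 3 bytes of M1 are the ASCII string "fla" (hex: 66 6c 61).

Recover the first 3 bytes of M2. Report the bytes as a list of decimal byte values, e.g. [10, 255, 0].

First, C1 ⊕ C2 = (M1 ⊕ K) ⊕ (M2 ⊕ K) = M1 ⊕ M2, so the key drops out. Then M2 = (M1 ⊕ M2) ⊕ M1 over the first 3 bytes.
byte 0: (64 XOR 7a) XOR 66 = 1e XOR 66 = 78
byte 1: (51 XOR 5b) XOR 6c = 0a XOR 6c = 66
byte 2: (d4 XOR e8) XOR 61 = 3c XOR 61 = 5d

[120, 102, 93]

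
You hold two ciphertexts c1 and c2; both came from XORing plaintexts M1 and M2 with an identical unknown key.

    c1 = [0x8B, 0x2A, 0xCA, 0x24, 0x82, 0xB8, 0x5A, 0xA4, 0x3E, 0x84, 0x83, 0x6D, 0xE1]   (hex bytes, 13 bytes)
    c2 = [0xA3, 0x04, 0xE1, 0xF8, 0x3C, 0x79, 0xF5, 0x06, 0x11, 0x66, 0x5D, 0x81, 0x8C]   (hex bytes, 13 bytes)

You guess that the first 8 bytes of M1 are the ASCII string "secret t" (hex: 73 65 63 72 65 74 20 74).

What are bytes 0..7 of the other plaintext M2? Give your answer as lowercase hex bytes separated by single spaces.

5b 4b 48 ae db b5 8f d6

First, c1 ⊕ c2 = (M1 ⊕ K) ⊕ (M2 ⊕ K) = M1 ⊕ M2, so the key drops out. Then M2 = (M1 ⊕ M2) ⊕ M1 over the first 8 bytes.
byte 0: (8b ⊕ a3) ⊕ 73 = 28 ⊕ 73 = 5b
byte 1: (2a ⊕ 04) ⊕ 65 = 2e ⊕ 65 = 4b
byte 2: (ca ⊕ e1) ⊕ 63 = 2b ⊕ 63 = 48
byte 3: (24 ⊕ f8) ⊕ 72 = dc ⊕ 72 = ae
byte 4: (82 ⊕ 3c) ⊕ 65 = be ⊕ 65 = db
byte 5: (b8 ⊕ 79) ⊕ 74 = c1 ⊕ 74 = b5
byte 6: (5a ⊕ f5) ⊕ 20 = af ⊕ 20 = 8f
byte 7: (a4 ⊕ 06) ⊕ 74 = a2 ⊕ 74 = d6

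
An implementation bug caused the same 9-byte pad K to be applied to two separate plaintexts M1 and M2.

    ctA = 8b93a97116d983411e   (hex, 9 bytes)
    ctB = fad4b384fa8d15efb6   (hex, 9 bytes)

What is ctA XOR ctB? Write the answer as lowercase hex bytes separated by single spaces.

71 47 1a f5 ec 54 96 ae a8

ctA ⊕ ctB = (M1 ⊕ K) ⊕ (M2 ⊕ K) = M1 ⊕ M2 — the shared key cancels under XOR.
8b ^ fa = 71
93 ^ d4 = 47
a9 ^ b3 = 1a
71 ^ 84 = f5
16 ^ fa = ec
d9 ^ 8d = 54
83 ^ 15 = 96
41 ^ ef = ae
1e ^ b6 = a8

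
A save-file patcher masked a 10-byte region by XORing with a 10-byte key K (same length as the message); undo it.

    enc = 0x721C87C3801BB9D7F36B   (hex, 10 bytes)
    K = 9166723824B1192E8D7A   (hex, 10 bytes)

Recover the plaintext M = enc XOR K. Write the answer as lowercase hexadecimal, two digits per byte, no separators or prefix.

e37af5fba4aaa0f97e11

byte 0: 72 ⊕ 91 = e3
byte 1: 1c ⊕ 66 = 7a
byte 2: 87 ⊕ 72 = f5
byte 3: c3 ⊕ 38 = fb
byte 4: 80 ⊕ 24 = a4
byte 5: 1b ⊕ b1 = aa
byte 6: b9 ⊕ 19 = a0
byte 7: d7 ⊕ 2e = f9
byte 8: f3 ⊕ 8d = 7e
byte 9: 6b ⊕ 7a = 11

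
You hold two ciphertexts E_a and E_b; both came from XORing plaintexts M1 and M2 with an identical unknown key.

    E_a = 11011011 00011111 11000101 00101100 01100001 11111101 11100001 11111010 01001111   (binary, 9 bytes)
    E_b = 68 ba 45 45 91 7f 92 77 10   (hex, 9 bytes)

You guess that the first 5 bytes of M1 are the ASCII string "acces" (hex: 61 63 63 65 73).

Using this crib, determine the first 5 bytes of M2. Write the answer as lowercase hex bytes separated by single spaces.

d2 c6 e3 0c 83

First, E_a ⊕ E_b = (M1 ⊕ K) ⊕ (M2 ⊕ K) = M1 ⊕ M2, so the key drops out. Then M2 = (M1 ⊕ M2) ⊕ M1 over the first 5 bytes.
byte 0: (db ^ 68) ^ 61 = b3 ^ 61 = d2
byte 1: (1f ^ ba) ^ 63 = a5 ^ 63 = c6
byte 2: (c5 ^ 45) ^ 63 = 80 ^ 63 = e3
byte 3: (2c ^ 45) ^ 65 = 69 ^ 65 = 0c
byte 4: (61 ^ 91) ^ 73 = f0 ^ 73 = 83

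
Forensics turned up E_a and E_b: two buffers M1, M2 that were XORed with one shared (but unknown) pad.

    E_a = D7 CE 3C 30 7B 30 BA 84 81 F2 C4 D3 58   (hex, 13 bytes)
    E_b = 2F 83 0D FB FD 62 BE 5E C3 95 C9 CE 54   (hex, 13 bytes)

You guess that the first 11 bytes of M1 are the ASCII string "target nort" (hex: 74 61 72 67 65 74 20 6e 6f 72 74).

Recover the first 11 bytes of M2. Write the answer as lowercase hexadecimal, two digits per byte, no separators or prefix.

8c2c43ace32624b42d1579

First, E_a ⊕ E_b = (M1 ⊕ K) ⊕ (M2 ⊕ K) = M1 ⊕ M2, so the key drops out. Then M2 = (M1 ⊕ M2) ⊕ M1 over the first 11 bytes.
byte 0: (d7 ^ 2f) ^ 74 = f8 ^ 74 = 8c
byte 1: (ce ^ 83) ^ 61 = 4d ^ 61 = 2c
byte 2: (3c ^ 0d) ^ 72 = 31 ^ 72 = 43
byte 3: (30 ^ fb) ^ 67 = cb ^ 67 = ac
byte 4: (7b ^ fd) ^ 65 = 86 ^ 65 = e3
byte 5: (30 ^ 62) ^ 74 = 52 ^ 74 = 26
byte 6: (ba ^ be) ^ 20 = 04 ^ 20 = 24
byte 7: (84 ^ 5e) ^ 6e = da ^ 6e = b4
byte 8: (81 ^ c3) ^ 6f = 42 ^ 6f = 2d
byte 9: (f2 ^ 95) ^ 72 = 67 ^ 72 = 15
byte 10: (c4 ^ c9) ^ 74 = 0d ^ 74 = 79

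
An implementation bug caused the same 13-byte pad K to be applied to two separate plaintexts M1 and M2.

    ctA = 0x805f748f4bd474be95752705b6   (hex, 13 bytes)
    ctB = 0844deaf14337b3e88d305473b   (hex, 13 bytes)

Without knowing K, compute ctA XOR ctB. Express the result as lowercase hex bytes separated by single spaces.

ctA ⊕ ctB = (M1 ⊕ K) ⊕ (M2 ⊕ K) = M1 ⊕ M2 — the shared key cancels under XOR.
80 ^ 08 = 88
5f ^ 44 = 1b
74 ^ de = aa
8f ^ af = 20
4b ^ 14 = 5f
d4 ^ 33 = e7
74 ^ 7b = 0f
be ^ 3e = 80
95 ^ 88 = 1d
75 ^ d3 = a6
27 ^ 05 = 22
05 ^ 47 = 42
b6 ^ 3b = 8d

88 1b aa 20 5f e7 0f 80 1d a6 22 42 8d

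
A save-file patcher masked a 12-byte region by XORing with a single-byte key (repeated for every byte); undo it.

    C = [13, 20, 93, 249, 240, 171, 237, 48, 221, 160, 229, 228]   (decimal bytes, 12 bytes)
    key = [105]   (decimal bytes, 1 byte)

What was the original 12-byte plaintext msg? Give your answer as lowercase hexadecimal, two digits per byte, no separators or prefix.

The 1-byte key repeats, so the effective keystream is 69 69 69 69 69 69 69 69 69 69 69 69.
byte 0: 0d xor 69 = 64
byte 1: 14 xor 69 = 7d
byte 2: 5d xor 69 = 34
byte 3: f9 xor 69 = 90
byte 4: f0 xor 69 = 99
byte 5: ab xor 69 = c2
byte 6: ed xor 69 = 84
byte 7: 30 xor 69 = 59
byte 8: dd xor 69 = b4
byte 9: a0 xor 69 = c9
byte 10: e5 xor 69 = 8c
byte 11: e4 xor 69 = 8d

647d349099c28459b4c98c8d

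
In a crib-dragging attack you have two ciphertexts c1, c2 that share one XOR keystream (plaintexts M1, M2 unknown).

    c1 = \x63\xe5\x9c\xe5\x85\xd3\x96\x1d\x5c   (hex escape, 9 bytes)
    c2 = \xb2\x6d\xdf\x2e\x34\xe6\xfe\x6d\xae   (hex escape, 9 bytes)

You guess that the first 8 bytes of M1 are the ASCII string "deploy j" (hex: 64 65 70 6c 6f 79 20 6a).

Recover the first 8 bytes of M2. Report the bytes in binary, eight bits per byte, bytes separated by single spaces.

10110101 11101101 00110011 10100111 11011110 01001100 01001000 00011010

First, c1 ⊕ c2 = (M1 ⊕ K) ⊕ (M2 ⊕ K) = M1 ⊕ M2, so the key drops out. Then M2 = (M1 ⊕ M2) ⊕ M1 over the first 8 bytes.
byte 0: (63 ^ b2) ^ 64 = d1 ^ 64 = b5
byte 1: (e5 ^ 6d) ^ 65 = 88 ^ 65 = ed
byte 2: (9c ^ df) ^ 70 = 43 ^ 70 = 33
byte 3: (e5 ^ 2e) ^ 6c = cb ^ 6c = a7
byte 4: (85 ^ 34) ^ 6f = b1 ^ 6f = de
byte 5: (d3 ^ e6) ^ 79 = 35 ^ 79 = 4c
byte 6: (96 ^ fe) ^ 20 = 68 ^ 20 = 48
byte 7: (1d ^ 6d) ^ 6a = 70 ^ 6a = 1a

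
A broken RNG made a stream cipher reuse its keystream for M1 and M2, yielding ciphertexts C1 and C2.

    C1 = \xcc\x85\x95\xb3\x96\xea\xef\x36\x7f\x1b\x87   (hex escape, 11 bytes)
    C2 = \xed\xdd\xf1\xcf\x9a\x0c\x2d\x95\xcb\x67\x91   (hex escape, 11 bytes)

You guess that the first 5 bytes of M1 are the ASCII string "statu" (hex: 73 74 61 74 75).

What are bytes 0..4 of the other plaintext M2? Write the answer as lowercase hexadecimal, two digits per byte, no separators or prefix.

First, C1 ⊕ C2 = (M1 ⊕ K) ⊕ (M2 ⊕ K) = M1 ⊕ M2, so the key drops out. Then M2 = (M1 ⊕ M2) ⊕ M1 over the first 5 bytes.
byte 0: (cc xor ed) xor 73 = 21 xor 73 = 52
byte 1: (85 xor dd) xor 74 = 58 xor 74 = 2c
byte 2: (95 xor f1) xor 61 = 64 xor 61 = 05
byte 3: (b3 xor cf) xor 74 = 7c xor 74 = 08
byte 4: (96 xor 9a) xor 75 = 0c xor 75 = 79

522c050879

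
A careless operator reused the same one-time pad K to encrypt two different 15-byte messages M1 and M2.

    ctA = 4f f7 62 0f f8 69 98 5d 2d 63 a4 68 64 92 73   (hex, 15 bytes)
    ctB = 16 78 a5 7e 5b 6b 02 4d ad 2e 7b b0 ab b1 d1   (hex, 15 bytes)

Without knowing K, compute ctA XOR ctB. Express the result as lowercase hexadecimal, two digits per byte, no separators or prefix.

ctA ⊕ ctB = (M1 ⊕ K) ⊕ (M2 ⊕ K) = M1 ⊕ M2 — the shared key cancels under XOR.
01001111 ⊕ 00010110 = 01011001
11110111 ⊕ 01111000 = 10001111
01100010 ⊕ 10100101 = 11000111
00001111 ⊕ 01111110 = 01110001
11111000 ⊕ 01011011 = 10100011
01101001 ⊕ 01101011 = 00000010
10011000 ⊕ 00000010 = 10011010
01011101 ⊕ 01001101 = 00010000
00101101 ⊕ 10101101 = 10000000
01100011 ⊕ 00101110 = 01001101
10100100 ⊕ 01111011 = 11011111
01101000 ⊕ 10110000 = 11011000
01100100 ⊕ 10101011 = 11001111
10010010 ⊕ 10110001 = 00100011
01110011 ⊕ 11010001 = 10100010

598fc771a3029a10804ddfd8cf23a2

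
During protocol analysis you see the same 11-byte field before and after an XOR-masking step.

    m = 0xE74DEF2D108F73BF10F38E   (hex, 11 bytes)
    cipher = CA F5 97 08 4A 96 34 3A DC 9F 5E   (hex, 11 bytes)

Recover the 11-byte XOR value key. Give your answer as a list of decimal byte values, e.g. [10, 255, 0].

Since cipher = m ⊕ key, XORing both sides with m gives key = m ⊕ cipher.
11100111 ⊕ 11001010 = 00101101
01001101 ⊕ 11110101 = 10111000
11101111 ⊕ 10010111 = 01111000
00101101 ⊕ 00001000 = 00100101
00010000 ⊕ 01001010 = 01011010
10001111 ⊕ 10010110 = 00011001
01110011 ⊕ 00110100 = 01000111
10111111 ⊕ 00111010 = 10000101
00010000 ⊕ 11011100 = 11001100
11110011 ⊕ 10011111 = 01101100
10001110 ⊕ 01011110 = 11010000

[45, 184, 120, 37, 90, 25, 71, 133, 204, 108, 208]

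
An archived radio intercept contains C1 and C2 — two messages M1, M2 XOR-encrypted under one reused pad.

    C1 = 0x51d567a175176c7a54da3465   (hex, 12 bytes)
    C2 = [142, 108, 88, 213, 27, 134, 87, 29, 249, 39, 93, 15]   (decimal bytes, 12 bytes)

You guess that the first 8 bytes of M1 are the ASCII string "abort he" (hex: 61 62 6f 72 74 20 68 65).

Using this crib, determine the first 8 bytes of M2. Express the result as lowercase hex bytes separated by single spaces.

First, C1 ⊕ C2 = (M1 ⊕ K) ⊕ (M2 ⊕ K) = M1 ⊕ M2, so the key drops out. Then M2 = (M1 ⊕ M2) ⊕ M1 over the first 8 bytes.
byte 0: (51 ⊕ 8e) ⊕ 61 = df ⊕ 61 = be
byte 1: (d5 ⊕ 6c) ⊕ 62 = b9 ⊕ 62 = db
byte 2: (67 ⊕ 58) ⊕ 6f = 3f ⊕ 6f = 50
byte 3: (a1 ⊕ d5) ⊕ 72 = 74 ⊕ 72 = 06
byte 4: (75 ⊕ 1b) ⊕ 74 = 6e ⊕ 74 = 1a
byte 5: (17 ⊕ 86) ⊕ 20 = 91 ⊕ 20 = b1
byte 6: (6c ⊕ 57) ⊕ 68 = 3b ⊕ 68 = 53
byte 7: (7a ⊕ 1d) ⊕ 65 = 67 ⊕ 65 = 02

be db 50 06 1a b1 53 02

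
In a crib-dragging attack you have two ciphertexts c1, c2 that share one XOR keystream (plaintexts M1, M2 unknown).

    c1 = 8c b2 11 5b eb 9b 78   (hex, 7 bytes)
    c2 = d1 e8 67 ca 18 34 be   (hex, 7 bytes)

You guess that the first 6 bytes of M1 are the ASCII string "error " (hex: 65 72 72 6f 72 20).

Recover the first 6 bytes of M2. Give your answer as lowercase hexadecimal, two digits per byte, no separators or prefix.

First, c1 ⊕ c2 = (M1 ⊕ K) ⊕ (M2 ⊕ K) = M1 ⊕ M2, so the key drops out. Then M2 = (M1 ⊕ M2) ⊕ M1 over the first 6 bytes.
byte 0: (8c ^ d1) ^ 65 = 5d ^ 65 = 38
byte 1: (b2 ^ e8) ^ 72 = 5a ^ 72 = 28
byte 2: (11 ^ 67) ^ 72 = 76 ^ 72 = 04
byte 3: (5b ^ ca) ^ 6f = 91 ^ 6f = fe
byte 4: (eb ^ 18) ^ 72 = f3 ^ 72 = 81
byte 5: (9b ^ 34) ^ 20 = af ^ 20 = 8f

382804fe818f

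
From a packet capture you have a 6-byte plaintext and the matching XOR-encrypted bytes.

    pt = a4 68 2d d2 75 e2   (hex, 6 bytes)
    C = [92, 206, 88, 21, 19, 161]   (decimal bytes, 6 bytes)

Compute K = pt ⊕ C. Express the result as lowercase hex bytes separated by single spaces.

Since C = pt ⊕ K, XORing both sides with pt gives K = pt ⊕ C.
byte 0: 10100100 XOR 01011100 = 11111000
byte 1: 01101000 XOR 11001110 = 10100110
byte 2: 00101101 XOR 01011000 = 01110101
byte 3: 11010010 XOR 00010101 = 11000111
byte 4: 01110101 XOR 00010011 = 01100110
byte 5: 11100010 XOR 10100001 = 01000011

f8 a6 75 c7 66 43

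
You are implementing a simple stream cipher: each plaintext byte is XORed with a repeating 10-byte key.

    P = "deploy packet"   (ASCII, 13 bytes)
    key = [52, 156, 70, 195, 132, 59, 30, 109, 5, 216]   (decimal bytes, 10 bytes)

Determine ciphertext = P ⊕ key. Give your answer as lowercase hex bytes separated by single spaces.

The 10-byte key repeats, so the effective keystream is 34 9c 46 c3 84 3b 1e 6d 05 d8 34 9c 46.
byte 0: 64 ^ 34 = 50
byte 1: 65 ^ 9c = f9
byte 2: 70 ^ 46 = 36
byte 3: 6c ^ c3 = af
byte 4: 6f ^ 84 = eb
byte 5: 79 ^ 3b = 42
byte 6: 20 ^ 1e = 3e
byte 7: 70 ^ 6d = 1d
byte 8: 61 ^ 05 = 64
byte 9: 63 ^ d8 = bb
byte 10: 6b ^ 34 = 5f
byte 11: 65 ^ 9c = f9
byte 12: 74 ^ 46 = 32

50 f9 36 af eb 42 3e 1d 64 bb 5f f9 32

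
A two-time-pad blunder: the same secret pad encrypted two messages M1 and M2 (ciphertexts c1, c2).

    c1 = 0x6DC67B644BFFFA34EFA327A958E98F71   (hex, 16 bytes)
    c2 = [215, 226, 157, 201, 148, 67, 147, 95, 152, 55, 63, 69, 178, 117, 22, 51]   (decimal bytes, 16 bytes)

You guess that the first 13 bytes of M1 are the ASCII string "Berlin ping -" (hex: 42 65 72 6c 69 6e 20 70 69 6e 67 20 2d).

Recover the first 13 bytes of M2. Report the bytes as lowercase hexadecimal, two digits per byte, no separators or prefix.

f84194c1b6d2491b1efa7fccc7

First, c1 ⊕ c2 = (M1 ⊕ K) ⊕ (M2 ⊕ K) = M1 ⊕ M2, so the key drops out. Then M2 = (M1 ⊕ M2) ⊕ M1 over the first 13 bytes.
byte 0: (6d ⊕ d7) ⊕ 42 = ba ⊕ 42 = f8
byte 1: (c6 ⊕ e2) ⊕ 65 = 24 ⊕ 65 = 41
byte 2: (7b ⊕ 9d) ⊕ 72 = e6 ⊕ 72 = 94
byte 3: (64 ⊕ c9) ⊕ 6c = ad ⊕ 6c = c1
byte 4: (4b ⊕ 94) ⊕ 69 = df ⊕ 69 = b6
byte 5: (ff ⊕ 43) ⊕ 6e = bc ⊕ 6e = d2
byte 6: (fa ⊕ 93) ⊕ 20 = 69 ⊕ 20 = 49
byte 7: (34 ⊕ 5f) ⊕ 70 = 6b ⊕ 70 = 1b
byte 8: (ef ⊕ 98) ⊕ 69 = 77 ⊕ 69 = 1e
byte 9: (a3 ⊕ 37) ⊕ 6e = 94 ⊕ 6e = fa
byte 10: (27 ⊕ 3f) ⊕ 67 = 18 ⊕ 67 = 7f
byte 11: (a9 ⊕ 45) ⊕ 20 = ec ⊕ 20 = cc
byte 12: (58 ⊕ b2) ⊕ 2d = ea ⊕ 2d = c7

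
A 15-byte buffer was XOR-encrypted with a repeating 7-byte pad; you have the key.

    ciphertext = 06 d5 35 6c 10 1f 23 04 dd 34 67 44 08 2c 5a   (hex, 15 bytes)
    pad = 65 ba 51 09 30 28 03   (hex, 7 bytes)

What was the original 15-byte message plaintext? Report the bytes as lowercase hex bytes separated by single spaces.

63 6f 64 65 20 37 20 61 67 65 6e 74 20 2f 3f

The 7-byte key repeats, so the effective keystream is 65 ba 51 09 30 28 03 65 ba 51 09 30 28 03 65.
byte 0: 06 xor 65 = 63
byte 1: d5 xor ba = 6f
byte 2: 35 xor 51 = 64
byte 3: 6c xor 09 = 65
byte 4: 10 xor 30 = 20
byte 5: 1f xor 28 = 37
byte 6: 23 xor 03 = 20
byte 7: 04 xor 65 = 61
byte 8: dd xor ba = 67
byte 9: 34 xor 51 = 65
byte 10: 67 xor 09 = 6e
byte 11: 44 xor 30 = 74
byte 12: 08 xor 28 = 20
byte 13: 2c xor 03 = 2f
byte 14: 5a xor 65 = 3f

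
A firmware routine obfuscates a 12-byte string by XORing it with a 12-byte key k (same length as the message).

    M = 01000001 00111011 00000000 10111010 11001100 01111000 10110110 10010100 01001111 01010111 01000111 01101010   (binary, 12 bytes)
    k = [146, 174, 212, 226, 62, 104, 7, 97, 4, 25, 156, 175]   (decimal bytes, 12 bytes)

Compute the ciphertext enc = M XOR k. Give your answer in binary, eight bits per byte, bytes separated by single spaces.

XOR is its own inverse, so applying the key byte-wise gives the result directly.
41 XOR 92 = d3
3b XOR ae = 95
00 XOR d4 = d4
ba XOR e2 = 58
cc XOR 3e = f2
78 XOR 68 = 10
b6 XOR 07 = b1
94 XOR 61 = f5
4f XOR 04 = 4b
57 XOR 19 = 4e
47 XOR 9c = db
6a XOR af = c5

11010011 10010101 11010100 01011000 11110010 00010000 10110001 11110101 01001011 01001110 11011011 11000101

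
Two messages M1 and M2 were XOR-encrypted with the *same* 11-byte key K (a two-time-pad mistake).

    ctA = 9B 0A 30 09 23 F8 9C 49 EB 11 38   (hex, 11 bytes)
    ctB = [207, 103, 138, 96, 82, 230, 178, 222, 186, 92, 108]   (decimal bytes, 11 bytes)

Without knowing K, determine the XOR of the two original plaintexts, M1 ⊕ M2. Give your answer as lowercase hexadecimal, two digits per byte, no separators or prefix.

ctA ⊕ ctB = (M1 ⊕ K) ⊕ (M2 ⊕ K) = M1 ⊕ M2 — the shared key cancels under XOR.
byte 0: 10011011 XOR 11001111 = 01010100
byte 1: 00001010 XOR 01100111 = 01101101
byte 2: 00110000 XOR 10001010 = 10111010
byte 3: 00001001 XOR 01100000 = 01101001
byte 4: 00100011 XOR 01010010 = 01110001
byte 5: 11111000 XOR 11100110 = 00011110
byte 6: 10011100 XOR 10110010 = 00101110
byte 7: 01001001 XOR 11011110 = 10010111
byte 8: 11101011 XOR 10111010 = 01010001
byte 9: 00010001 XOR 01011100 = 01001101
byte 10: 00111000 XOR 01101100 = 01010100

546dba69711e2e97514d54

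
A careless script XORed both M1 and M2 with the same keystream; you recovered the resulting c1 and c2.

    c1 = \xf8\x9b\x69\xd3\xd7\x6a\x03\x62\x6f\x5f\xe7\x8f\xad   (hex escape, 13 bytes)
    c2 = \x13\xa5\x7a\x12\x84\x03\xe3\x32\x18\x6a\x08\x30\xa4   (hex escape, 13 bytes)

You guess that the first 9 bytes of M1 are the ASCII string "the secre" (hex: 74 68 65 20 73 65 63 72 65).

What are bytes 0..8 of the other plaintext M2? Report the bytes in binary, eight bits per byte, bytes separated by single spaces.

10011111 01010110 01110110 11100001 00100000 00001100 10000011 00100010 00010010

First, c1 ⊕ c2 = (M1 ⊕ K) ⊕ (M2 ⊕ K) = M1 ⊕ M2, so the key drops out. Then M2 = (M1 ⊕ M2) ⊕ M1 over the first 9 bytes.
byte 0: (f8 ^ 13) ^ 74 = eb ^ 74 = 9f
byte 1: (9b ^ a5) ^ 68 = 3e ^ 68 = 56
byte 2: (69 ^ 7a) ^ 65 = 13 ^ 65 = 76
byte 3: (d3 ^ 12) ^ 20 = c1 ^ 20 = e1
byte 4: (d7 ^ 84) ^ 73 = 53 ^ 73 = 20
byte 5: (6a ^ 03) ^ 65 = 69 ^ 65 = 0c
byte 6: (03 ^ e3) ^ 63 = e0 ^ 63 = 83
byte 7: (62 ^ 32) ^ 72 = 50 ^ 72 = 22
byte 8: (6f ^ 18) ^ 65 = 77 ^ 65 = 12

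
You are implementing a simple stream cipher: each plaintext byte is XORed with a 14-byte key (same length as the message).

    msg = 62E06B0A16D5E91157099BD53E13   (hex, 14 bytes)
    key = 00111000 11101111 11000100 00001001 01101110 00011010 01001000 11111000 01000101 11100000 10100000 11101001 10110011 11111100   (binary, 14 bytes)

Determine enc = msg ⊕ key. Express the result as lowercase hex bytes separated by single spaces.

5a 0f af 03 78 cf a1 e9 12 e9 3b 3c 8d ef

62 ^ 38 = 5a
e0 ^ ef = 0f
6b ^ c4 = af
0a ^ 09 = 03
16 ^ 6e = 78
d5 ^ 1a = cf
e9 ^ 48 = a1
11 ^ f8 = e9
57 ^ 45 = 12
09 ^ e0 = e9
9b ^ a0 = 3b
d5 ^ e9 = 3c
3e ^ b3 = 8d
13 ^ fc = ef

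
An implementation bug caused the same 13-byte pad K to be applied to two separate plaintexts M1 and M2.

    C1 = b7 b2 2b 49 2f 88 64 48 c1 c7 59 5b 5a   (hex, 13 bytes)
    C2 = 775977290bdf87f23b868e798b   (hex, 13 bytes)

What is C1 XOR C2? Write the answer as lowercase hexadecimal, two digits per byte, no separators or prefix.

C1 ⊕ C2 = (M1 ⊕ K) ⊕ (M2 ⊕ K) = M1 ⊕ M2 — the shared key cancels under XOR.
b7 ⊕ 77 = c0
b2 ⊕ 59 = eb
2b ⊕ 77 = 5c
49 ⊕ 29 = 60
2f ⊕ 0b = 24
88 ⊕ df = 57
64 ⊕ 87 = e3
48 ⊕ f2 = ba
c1 ⊕ 3b = fa
c7 ⊕ 86 = 41
59 ⊕ 8e = d7
5b ⊕ 79 = 22
5a ⊕ 8b = d1

c0eb5c602457e3bafa41d722d1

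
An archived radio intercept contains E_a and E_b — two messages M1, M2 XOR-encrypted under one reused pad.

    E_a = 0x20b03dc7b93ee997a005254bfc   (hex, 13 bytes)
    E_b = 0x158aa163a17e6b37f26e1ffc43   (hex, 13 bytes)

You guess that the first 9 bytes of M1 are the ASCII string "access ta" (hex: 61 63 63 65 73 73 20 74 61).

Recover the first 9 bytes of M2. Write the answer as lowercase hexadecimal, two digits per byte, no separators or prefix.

5459ffc16b33a2d433

First, E_a ⊕ E_b = (M1 ⊕ K) ⊕ (M2 ⊕ K) = M1 ⊕ M2, so the key drops out. Then M2 = (M1 ⊕ M2) ⊕ M1 over the first 9 bytes.
byte 0: (20 XOR 15) XOR 61 = 35 XOR 61 = 54
byte 1: (b0 XOR 8a) XOR 63 = 3a XOR 63 = 59
byte 2: (3d XOR a1) XOR 63 = 9c XOR 63 = ff
byte 3: (c7 XOR 63) XOR 65 = a4 XOR 65 = c1
byte 4: (b9 XOR a1) XOR 73 = 18 XOR 73 = 6b
byte 5: (3e XOR 7e) XOR 73 = 40 XOR 73 = 33
byte 6: (e9 XOR 6b) XOR 20 = 82 XOR 20 = a2
byte 7: (97 XOR 37) XOR 74 = a0 XOR 74 = d4
byte 8: (a0 XOR f2) XOR 61 = 52 XOR 61 = 33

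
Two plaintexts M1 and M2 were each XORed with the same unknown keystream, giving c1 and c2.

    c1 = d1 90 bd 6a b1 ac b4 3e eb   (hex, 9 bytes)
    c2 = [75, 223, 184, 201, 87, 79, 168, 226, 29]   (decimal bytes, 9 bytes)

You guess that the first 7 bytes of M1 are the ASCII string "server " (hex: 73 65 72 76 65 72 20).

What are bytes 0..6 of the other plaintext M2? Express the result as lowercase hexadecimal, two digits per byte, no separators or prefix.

e92a77d583913c

First, c1 ⊕ c2 = (M1 ⊕ K) ⊕ (M2 ⊕ K) = M1 ⊕ M2, so the key drops out. Then M2 = (M1 ⊕ M2) ⊕ M1 over the first 7 bytes.
byte 0: (d1 ⊕ 4b) ⊕ 73 = 9a ⊕ 73 = e9
byte 1: (90 ⊕ df) ⊕ 65 = 4f ⊕ 65 = 2a
byte 2: (bd ⊕ b8) ⊕ 72 = 05 ⊕ 72 = 77
byte 3: (6a ⊕ c9) ⊕ 76 = a3 ⊕ 76 = d5
byte 4: (b1 ⊕ 57) ⊕ 65 = e6 ⊕ 65 = 83
byte 5: (ac ⊕ 4f) ⊕ 72 = e3 ⊕ 72 = 91
byte 6: (b4 ⊕ a8) ⊕ 20 = 1c ⊕ 20 = 3c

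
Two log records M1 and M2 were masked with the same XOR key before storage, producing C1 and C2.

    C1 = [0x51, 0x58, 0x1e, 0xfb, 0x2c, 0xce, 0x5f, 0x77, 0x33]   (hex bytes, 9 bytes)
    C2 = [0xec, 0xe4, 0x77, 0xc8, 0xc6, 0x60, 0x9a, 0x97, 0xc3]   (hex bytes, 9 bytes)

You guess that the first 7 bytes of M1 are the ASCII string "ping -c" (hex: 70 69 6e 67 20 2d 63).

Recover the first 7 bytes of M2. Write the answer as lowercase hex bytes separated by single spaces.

cd d5 07 54 ca 83 a6

First, C1 ⊕ C2 = (M1 ⊕ K) ⊕ (M2 ⊕ K) = M1 ⊕ M2, so the key drops out. Then M2 = (M1 ⊕ M2) ⊕ M1 over the first 7 bytes.
byte 0: (51 xor ec) xor 70 = bd xor 70 = cd
byte 1: (58 xor e4) xor 69 = bc xor 69 = d5
byte 2: (1e xor 77) xor 6e = 69 xor 6e = 07
byte 3: (fb xor c8) xor 67 = 33 xor 67 = 54
byte 4: (2c xor c6) xor 20 = ea xor 20 = ca
byte 5: (ce xor 60) xor 2d = ae xor 2d = 83
byte 6: (5f xor 9a) xor 63 = c5 xor 63 = a6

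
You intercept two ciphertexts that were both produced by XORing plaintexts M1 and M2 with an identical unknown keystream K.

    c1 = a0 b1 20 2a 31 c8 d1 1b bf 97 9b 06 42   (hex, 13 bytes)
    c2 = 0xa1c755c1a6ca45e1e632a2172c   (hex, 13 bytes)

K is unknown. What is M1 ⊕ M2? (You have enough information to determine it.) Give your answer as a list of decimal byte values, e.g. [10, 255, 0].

c1 ⊕ c2 = (M1 ⊕ K) ⊕ (M2 ⊕ K) = M1 ⊕ M2 — the shared key cancels under XOR.
byte 0: 160 ^ 161 =   1
byte 1: 177 ^ 199 = 118
byte 2:  32 ^  85 = 117
byte 3:  42 ^ 193 = 235
byte 4:  49 ^ 166 = 151
byte 5: 200 ^ 202 =   2
byte 6: 209 ^  69 = 148
byte 7:  27 ^ 225 = 250
byte 8: 191 ^ 230 =  89
byte 9: 151 ^  50 = 165
byte 10: 155 ^ 162 =  57
byte 11:   6 ^  23 =  17
byte 12:  66 ^  44 = 110

[1, 118, 117, 235, 151, 2, 148, 250, 89, 165, 57, 17, 110]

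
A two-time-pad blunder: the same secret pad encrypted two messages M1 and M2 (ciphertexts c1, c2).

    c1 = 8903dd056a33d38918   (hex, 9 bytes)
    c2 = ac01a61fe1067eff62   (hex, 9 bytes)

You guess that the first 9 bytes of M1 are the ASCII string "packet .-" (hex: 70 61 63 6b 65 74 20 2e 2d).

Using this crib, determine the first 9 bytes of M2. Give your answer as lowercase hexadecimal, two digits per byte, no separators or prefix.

First, c1 ⊕ c2 = (M1 ⊕ K) ⊕ (M2 ⊕ K) = M1 ⊕ M2, so the key drops out. Then M2 = (M1 ⊕ M2) ⊕ M1 over the first 9 bytes.
byte 0: (89 XOR ac) XOR 70 = 25 XOR 70 = 55
byte 1: (03 XOR 01) XOR 61 = 02 XOR 61 = 63
byte 2: (dd XOR a6) XOR 63 = 7b XOR 63 = 18
byte 3: (05 XOR 1f) XOR 6b = 1a XOR 6b = 71
byte 4: (6a XOR e1) XOR 65 = 8b XOR 65 = ee
byte 5: (33 XOR 06) XOR 74 = 35 XOR 74 = 41
byte 6: (d3 XOR 7e) XOR 20 = ad XOR 20 = 8d
byte 7: (89 XOR ff) XOR 2e = 76 XOR 2e = 58
byte 8: (18 XOR 62) XOR 2d = 7a XOR 2d = 57

55631871ee418d5857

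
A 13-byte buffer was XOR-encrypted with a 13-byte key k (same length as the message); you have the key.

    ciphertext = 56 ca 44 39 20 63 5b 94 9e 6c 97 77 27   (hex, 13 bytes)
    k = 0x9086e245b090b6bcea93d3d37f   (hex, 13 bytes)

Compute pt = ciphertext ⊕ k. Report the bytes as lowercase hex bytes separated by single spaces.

56 ⊕ 90 = c6
ca ⊕ 86 = 4c
44 ⊕ e2 = a6
39 ⊕ 45 = 7c
20 ⊕ b0 = 90
63 ⊕ 90 = f3
5b ⊕ b6 = ed
94 ⊕ bc = 28
9e ⊕ ea = 74
6c ⊕ 93 = ff
97 ⊕ d3 = 44
77 ⊕ d3 = a4
27 ⊕ 7f = 58

c6 4c a6 7c 90 f3 ed 28 74 ff 44 a4 58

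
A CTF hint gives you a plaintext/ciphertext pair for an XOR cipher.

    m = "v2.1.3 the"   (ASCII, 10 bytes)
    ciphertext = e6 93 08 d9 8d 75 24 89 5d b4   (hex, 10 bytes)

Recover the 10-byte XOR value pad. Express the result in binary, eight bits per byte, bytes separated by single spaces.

Since ciphertext = m ⊕ pad, XORing both sides with m gives pad = m ⊕ ciphertext.
76 xor e6 = 90
32 xor 93 = a1
2e xor 08 = 26
31 xor d9 = e8
2e xor 8d = a3
33 xor 75 = 46
20 xor 24 = 04
74 xor 89 = fd
68 xor 5d = 35
65 xor b4 = d1

10010000 10100001 00100110 11101000 10100011 01000110 00000100 11111101 00110101 11010001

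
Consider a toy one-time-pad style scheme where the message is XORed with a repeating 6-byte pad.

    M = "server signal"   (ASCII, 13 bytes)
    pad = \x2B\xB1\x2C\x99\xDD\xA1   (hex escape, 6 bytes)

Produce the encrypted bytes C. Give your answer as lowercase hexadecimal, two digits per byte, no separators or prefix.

The 6-byte key repeats, so the effective keystream is 2b b1 2c 99 dd a1 2b b1 2c 99 dd a1 2b.
byte 0: 01110011 xor 00101011 = 01011000
byte 1: 01100101 xor 10110001 = 11010100
byte 2: 01110010 xor 00101100 = 01011110
byte 3: 01110110 xor 10011001 = 11101111
byte 4: 01100101 xor 11011101 = 10111000
byte 5: 01110010 xor 10100001 = 11010011
byte 6: 00100000 xor 00101011 = 00001011
byte 7: 01110011 xor 10110001 = 11000010
byte 8: 01101001 xor 00101100 = 01000101
byte 9: 01100111 xor 10011001 = 11111110
byte 10: 01101110 xor 11011101 = 10110011
byte 11: 01100001 xor 10100001 = 11000000
byte 12: 01101100 xor 00101011 = 01000111

58d45eefb8d30bc245feb3c047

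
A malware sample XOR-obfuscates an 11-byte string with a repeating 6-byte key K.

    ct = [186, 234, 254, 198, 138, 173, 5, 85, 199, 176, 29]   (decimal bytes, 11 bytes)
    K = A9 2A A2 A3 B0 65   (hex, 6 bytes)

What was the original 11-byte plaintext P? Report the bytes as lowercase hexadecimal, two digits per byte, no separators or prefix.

13c05c653ac8ac7f6513ad

The 6-byte key repeats, so the effective keystream is a9 2a a2 a3 b0 65 a9 2a a2 a3 b0.
byte 0: 186 ^ 169 =  19
byte 1: 234 ^  42 = 192
byte 2: 254 ^ 162 =  92
byte 3: 198 ^ 163 = 101
byte 4: 138 ^ 176 =  58
byte 5: 173 ^ 101 = 200
byte 6:   5 ^ 169 = 172
byte 7:  85 ^  42 = 127
byte 8: 199 ^ 162 = 101
byte 9: 176 ^ 163 =  19
byte 10:  29 ^ 176 = 173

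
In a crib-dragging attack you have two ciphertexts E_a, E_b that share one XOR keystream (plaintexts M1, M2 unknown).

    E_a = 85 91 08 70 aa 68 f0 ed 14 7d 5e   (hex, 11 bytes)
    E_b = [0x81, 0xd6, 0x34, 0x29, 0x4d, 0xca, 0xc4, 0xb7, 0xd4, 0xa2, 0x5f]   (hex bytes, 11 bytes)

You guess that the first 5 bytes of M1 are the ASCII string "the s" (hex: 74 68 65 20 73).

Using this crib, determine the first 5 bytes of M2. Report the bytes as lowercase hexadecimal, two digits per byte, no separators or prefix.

702f597994

First, E_a ⊕ E_b = (M1 ⊕ K) ⊕ (M2 ⊕ K) = M1 ⊕ M2, so the key drops out. Then M2 = (M1 ⊕ M2) ⊕ M1 over the first 5 bytes.
byte 0: (85 ^ 81) ^ 74 = 04 ^ 74 = 70
byte 1: (91 ^ d6) ^ 68 = 47 ^ 68 = 2f
byte 2: (08 ^ 34) ^ 65 = 3c ^ 65 = 59
byte 3: (70 ^ 29) ^ 20 = 59 ^ 20 = 79
byte 4: (aa ^ 4d) ^ 73 = e7 ^ 73 = 94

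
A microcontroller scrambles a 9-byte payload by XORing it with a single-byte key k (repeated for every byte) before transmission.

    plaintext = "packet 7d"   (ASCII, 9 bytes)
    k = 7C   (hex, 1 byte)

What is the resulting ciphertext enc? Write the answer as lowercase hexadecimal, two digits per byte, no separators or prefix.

0c1d1f1719085c4b18

The 1-byte key repeats, so the effective keystream is 7c 7c 7c 7c 7c 7c 7c 7c 7c.
byte 0: 112 ^ 124 =  12
byte 1:  97 ^ 124 =  29
byte 2:  99 ^ 124 =  31
byte 3: 107 ^ 124 =  23
byte 4: 101 ^ 124 =  25
byte 5: 116 ^ 124 =   8
byte 6:  32 ^ 124 =  92
byte 7:  55 ^ 124 =  75
byte 8: 100 ^ 124 =  24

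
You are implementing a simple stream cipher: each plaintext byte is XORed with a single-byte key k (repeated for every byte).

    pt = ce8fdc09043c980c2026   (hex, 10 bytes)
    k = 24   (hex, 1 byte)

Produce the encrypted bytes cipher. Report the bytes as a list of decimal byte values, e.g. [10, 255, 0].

The 1-byte key repeats, so the effective keystream is 24 24 24 24 24 24 24 24 24 24.
byte 0: 206 XOR  36 = 234
byte 1: 143 XOR  36 = 171
byte 2: 220 XOR  36 = 248
byte 3:   9 XOR  36 =  45
byte 4:   4 XOR  36 =  32
byte 5:  60 XOR  36 =  24
byte 6: 152 XOR  36 = 188
byte 7:  12 XOR  36 =  40
byte 8:  32 XOR  36 =   4
byte 9:  38 XOR  36 =   2

[234, 171, 248, 45, 32, 24, 188, 40, 4, 2]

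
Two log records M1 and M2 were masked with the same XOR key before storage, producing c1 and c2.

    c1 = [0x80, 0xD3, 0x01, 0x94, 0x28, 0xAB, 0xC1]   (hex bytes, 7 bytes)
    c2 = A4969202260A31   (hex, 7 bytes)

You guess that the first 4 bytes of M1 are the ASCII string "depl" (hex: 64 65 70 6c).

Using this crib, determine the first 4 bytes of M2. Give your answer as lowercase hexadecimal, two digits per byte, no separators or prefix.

First, c1 ⊕ c2 = (M1 ⊕ K) ⊕ (M2 ⊕ K) = M1 ⊕ M2, so the key drops out. Then M2 = (M1 ⊕ M2) ⊕ M1 over the first 4 bytes.
byte 0: (80 ⊕ a4) ⊕ 64 = 24 ⊕ 64 = 40
byte 1: (d3 ⊕ 96) ⊕ 65 = 45 ⊕ 65 = 20
byte 2: (01 ⊕ 92) ⊕ 70 = 93 ⊕ 70 = e3
byte 3: (94 ⊕ 02) ⊕ 6c = 96 ⊕ 6c = fa

4020e3fa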